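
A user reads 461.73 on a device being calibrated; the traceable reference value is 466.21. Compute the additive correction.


Correction = standard - reading
= 466.21 - 461.73
= 4.4800

4.4800


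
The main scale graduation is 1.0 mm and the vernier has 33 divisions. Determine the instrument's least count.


LC = MSD / n_div
= 1.0 / 33
= 0.0303

0.0303


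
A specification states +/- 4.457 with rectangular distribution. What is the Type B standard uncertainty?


u_B = half_width / sqrt(3)
u_B = 4.457 / 1.7320508
u_B = 2.5733

2.5733


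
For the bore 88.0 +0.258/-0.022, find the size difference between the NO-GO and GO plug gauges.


GO = nominal - lower_tol (smallest hole = maximum material condition)
GO = 88.0 - 0.022 = 87.978
NO-GO = nominal + upper_tol (largest hole = least material condition)
NO-GO = 88.0 + 0.258 = 88.258
spread = NO-GO - GO = 88.258 - 87.978 = 0.2800

0.2800


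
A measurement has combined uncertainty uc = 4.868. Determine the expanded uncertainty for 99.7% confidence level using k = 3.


U = k * uc
U = 3 * 4.868
U = 14.6040

14.6040


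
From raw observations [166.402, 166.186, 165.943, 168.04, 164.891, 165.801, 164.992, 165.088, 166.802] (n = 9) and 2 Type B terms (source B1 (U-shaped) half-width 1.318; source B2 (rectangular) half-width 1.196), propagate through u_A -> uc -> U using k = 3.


mean = (166.402 + 166.186 + 165.943 + 168.04 + 164.891 + 165.801 + 164.992 + 165.088 + 166.802) / 9 = 166.0161111
s = sqrt(sum((x - mean)^2)/(n-1)) = 1.0074229
u_A = s / sqrt(n) = 1.0074229 / sqrt(9) = 0.33580763
u_B1 = 1.318 / sqrt(2) = 0.93196674
u_B2 = 1.196 / sqrt(3) = 0.69051092
uc = sqrt(0.33580763^2 + 0.93196674^2 + 0.69051092^2) = 1.2075322
U = k * uc = 3 * 1.2075322
U = 3.6226

3.6226


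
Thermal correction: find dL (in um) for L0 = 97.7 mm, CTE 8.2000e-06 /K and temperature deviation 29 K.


dL = L * alpha * dT
= 97.7 * 8.2000e-06 * 29
= 0.0232331 mm
dL_um = 0.0232331 * 1000 = 23.2331 um

23.2331


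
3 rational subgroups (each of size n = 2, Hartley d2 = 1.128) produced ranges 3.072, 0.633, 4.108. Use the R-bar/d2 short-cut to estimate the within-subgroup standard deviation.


R_bar = (3.072 + 0.633 + 4.108) / 3
R_bar = 7.813 / 3 = 2.6043333
sigma_hat = R_bar / d2 = 2.6043333 / 1.128 = 2.3088

2.3088


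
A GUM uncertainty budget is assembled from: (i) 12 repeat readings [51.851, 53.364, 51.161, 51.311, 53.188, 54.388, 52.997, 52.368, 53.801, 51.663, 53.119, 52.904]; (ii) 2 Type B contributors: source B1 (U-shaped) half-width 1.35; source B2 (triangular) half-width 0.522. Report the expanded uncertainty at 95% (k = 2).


mean = (51.851 + 53.364 + 51.161 + 51.311 + 53.188 + 54.388 + 52.997 + 52.368 + 53.801 + 51.663 + 53.119 + 52.904) / 12 = 52.67625
s = sqrt(sum((x - mean)^2)/(n-1)) = 1.0110048
u_A = s / sqrt(n) = 1.0110048 / sqrt(12) = 0.29185195
u_B1 = 1.35 / sqrt(2) = 0.95459415
u_B2 = 0.522 / sqrt(6) = 0.21310561
uc = sqrt(0.29185195^2 + 0.95459415^2 + 0.21310561^2) = 1.0207064
U = k * uc = 2 * 1.0207064
U = 2.0414

2.0414


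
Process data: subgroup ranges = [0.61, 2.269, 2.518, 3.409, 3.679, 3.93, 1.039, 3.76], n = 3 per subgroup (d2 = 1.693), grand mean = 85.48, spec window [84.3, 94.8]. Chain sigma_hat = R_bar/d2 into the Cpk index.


R_bar = (0.61 + 2.269 + 2.518 + 3.409 + 3.679 + 3.93 + 1.039 + 3.76) / 8 = 2.65175
sigma = R_bar / d2 = 2.65175 / 1.693 = 1.5663024
Cp = (USL - LSL)/(6*sigma) = (94.8 - 84.3)/(6*1.5663024) = 1.1173
Cpu = (94.8 - 85.48)/(3*1.5663024) = 1.9834
Cpl = (85.48 - 84.3)/(3*1.5663024) = 0.2511
Cpk = min(Cpu, Cpl) = 0.2511

0.2511


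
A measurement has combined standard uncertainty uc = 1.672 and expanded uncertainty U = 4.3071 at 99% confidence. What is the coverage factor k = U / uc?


k = U / uc
k = 4.3071 / 1.672
k = 2.576

2.576


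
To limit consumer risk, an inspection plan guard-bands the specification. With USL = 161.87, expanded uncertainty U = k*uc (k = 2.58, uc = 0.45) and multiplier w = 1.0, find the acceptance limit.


U = k * uc = 2.58 * 0.45 = 1.161
guard band g = w * U = 1.0 * 1.161 = 1.161
AL = USL - g = 161.87 - 1.161
AL = 160.7090

160.7090


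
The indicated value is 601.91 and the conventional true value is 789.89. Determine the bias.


Systematic error = measured - true
= 601.91 - 789.89
= -187.9800

-187.9800


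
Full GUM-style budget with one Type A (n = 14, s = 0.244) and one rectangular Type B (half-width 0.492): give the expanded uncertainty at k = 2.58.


u_A = s / sqrt(n) = 0.244 / sqrt(14) = 0.065211743
u_B = half_width / sqrt(3) = 0.492 / sqrt(3) = 0.28405633
uc = sqrt(u_A^2 + u_B^2) = sqrt(0.065211743^2 + 0.28405633^2) = 0.29144566
U = k * uc = 2.58 * 0.29144566
U = 0.7519

0.7519


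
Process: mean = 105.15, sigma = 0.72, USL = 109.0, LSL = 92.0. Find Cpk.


Cpu = (USL - mean) / (3*sigma) = (109.0 - 105.15) / (3*0.72) = 1.7824
Cpl = (mean - LSL) / (3*sigma) = (105.15 - 92.0) / (3*0.72) = 6.0880
Cpk = min(Cpu, Cpl) = 1.7824

1.7824


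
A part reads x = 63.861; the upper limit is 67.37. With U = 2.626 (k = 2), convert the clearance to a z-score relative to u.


u = U / k = 2.626 / 2 = 1.313
margin = |USL - x| = |67.37 - 63.861| = 3.509
z = margin / u = 3.509 / 1.313
z = 2.6725

2.6725


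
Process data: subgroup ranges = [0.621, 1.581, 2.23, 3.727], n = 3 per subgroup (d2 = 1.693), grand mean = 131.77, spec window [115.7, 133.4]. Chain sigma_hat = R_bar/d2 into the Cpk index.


R_bar = (0.621 + 1.581 + 2.23 + 3.727) / 4 = 2.03975
sigma = R_bar / d2 = 2.03975 / 1.693 = 1.2048139
Cp = (USL - LSL)/(6*sigma) = (133.4 - 115.7)/(6*1.2048139) = 2.4485
Cpu = (133.4 - 131.77)/(3*1.2048139) = 0.4510
Cpl = (131.77 - 115.7)/(3*1.2048139) = 4.4461
Cpk = min(Cpu, Cpl) = 0.4510

0.4510


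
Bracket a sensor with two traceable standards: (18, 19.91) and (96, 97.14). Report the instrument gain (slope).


slope = (y2 - y1) / (x2 - x1)
= (97.14 - 19.91) / (96 - 18)
= 77.2300 / 78
= 0.9901

0.9901


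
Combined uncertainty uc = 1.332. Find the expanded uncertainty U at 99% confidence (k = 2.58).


U = k * uc
U = 2.58 * 1.332
U = 3.4366

3.4366


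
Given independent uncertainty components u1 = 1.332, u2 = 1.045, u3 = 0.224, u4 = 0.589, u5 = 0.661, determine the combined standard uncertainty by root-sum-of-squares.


uc = sqrt(1.332^2 + 1.045^2 + 0.224^2 + 0.589^2 + 0.661^2)
uc = sqrt(3.700267)
uc = 1.9236

1.9236


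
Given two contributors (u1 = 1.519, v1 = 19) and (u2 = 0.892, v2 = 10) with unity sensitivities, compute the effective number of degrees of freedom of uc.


uc = sqrt(u1^2 + u2^2) = sqrt(1.519^2 + 0.892^2) = 1.7615405
v_eff = uc^4 / (u1^4/v1 + u2^4/v2)
= 1.7615405^4 / (1.519^4/19 + 0.892^4/10)
= 9.6287637 / 0.34351416
v_eff = 28.0302

28.0302


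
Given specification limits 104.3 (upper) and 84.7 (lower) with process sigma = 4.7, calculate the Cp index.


Cp = (USL - LSL) / (6 * sigma)
= (104.3 - 84.7) / (6 * 4.7)
= 19.6000 / 28.2000
= 0.6950

0.6950


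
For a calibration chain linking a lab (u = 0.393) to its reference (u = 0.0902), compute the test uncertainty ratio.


TUR = u_lab / u_ref
= 0.393 / 0.0902
= 4.3570

4.3570


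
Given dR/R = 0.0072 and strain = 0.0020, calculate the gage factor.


GF = (dR/R) / epsilon
= 0.0072 / 0.0020
= 3.6000

3.6000


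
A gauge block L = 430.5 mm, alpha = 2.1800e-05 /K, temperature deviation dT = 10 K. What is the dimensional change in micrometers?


dL = L * alpha * dT
= 430.5 * 2.1800e-05 * 10
= 0.0938490 mm
dL_um = 0.0938490 * 1000 = 93.8490 um

93.8490


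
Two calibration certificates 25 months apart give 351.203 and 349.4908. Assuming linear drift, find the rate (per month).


rate = (v2 - v1) / months
= (349.4908 - 351.203) / 25
= -1.7122 / 25
= -0.0685

-0.0685


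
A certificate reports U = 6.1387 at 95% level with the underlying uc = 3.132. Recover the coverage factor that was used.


k = U / uc
k = 6.1387 / 3.132
k = 1.96

1.96


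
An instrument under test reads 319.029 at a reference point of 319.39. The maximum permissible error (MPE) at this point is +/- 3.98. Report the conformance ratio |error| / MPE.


e = indication - reference = 319.029 - 319.39 = -0.3610
|e| = 0.3610
ratio = |e| / MPE = 0.3610 / 3.98
ratio = 0.0907

0.0907


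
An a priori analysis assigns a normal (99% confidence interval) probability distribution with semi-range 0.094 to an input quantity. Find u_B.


u_B = half_width / 2.576
u_B = 0.094 / 2.576
u_B = 0.0365

0.0365


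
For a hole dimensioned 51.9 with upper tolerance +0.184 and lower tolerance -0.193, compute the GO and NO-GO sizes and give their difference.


GO = nominal - lower_tol (smallest hole = maximum material condition)
GO = 51.9 - 0.193 = 51.707
NO-GO = nominal + upper_tol (largest hole = least material condition)
NO-GO = 51.9 + 0.184 = 52.084
spread = NO-GO - GO = 52.084 - 51.707 = 0.3770

0.3770


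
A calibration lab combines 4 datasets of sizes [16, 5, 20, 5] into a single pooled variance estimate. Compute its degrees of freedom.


nu = sum_i (n_i - 1)
nu = ((16 - 1) + (5 - 1) + (20 - 1) + (5 - 1))
nu = 15 + 4 + 19 + 4
nu = 42

42


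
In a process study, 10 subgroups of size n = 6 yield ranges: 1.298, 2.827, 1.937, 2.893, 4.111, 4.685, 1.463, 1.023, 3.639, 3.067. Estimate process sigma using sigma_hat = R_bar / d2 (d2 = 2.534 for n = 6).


R_bar = (1.298 + 2.827 + 1.937 + 2.893 + 4.111 + 4.685 + 1.463 + 1.023 + 3.639 + 3.067) / 10
R_bar = 26.943 / 10 = 2.6943
sigma_hat = R_bar / d2 = 2.6943 / 2.534 = 1.0633

1.0633


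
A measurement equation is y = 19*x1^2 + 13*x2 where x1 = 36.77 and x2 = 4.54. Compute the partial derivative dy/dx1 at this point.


y = 19*x1^2 + 13*x2
dy/dx1 = 2*19*x1
Evaluate at x1 = 36.77: c1 = 38 * 36.77
c1 = 1397.2600

1397.2600


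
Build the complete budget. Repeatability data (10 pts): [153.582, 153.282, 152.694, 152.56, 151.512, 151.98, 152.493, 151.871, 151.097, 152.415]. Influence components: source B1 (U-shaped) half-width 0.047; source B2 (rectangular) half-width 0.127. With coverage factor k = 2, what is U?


mean = (153.582 + 153.282 + 152.694 + 152.56 + 151.512 + 151.98 + 152.493 + 151.871 + 151.097 + 152.415) / 10 = 152.3486
s = sqrt(sum((x - mean)^2)/(n-1)) = 0.76100317
u_A = s / sqrt(n) = 0.76100317 / sqrt(10) = 0.24065033
u_B1 = 0.047 / sqrt(2) = 0.033234019
u_B2 = 0.127 / sqrt(3) = 0.073323484
uc = sqrt(0.24065033^2 + 0.033234019^2 + 0.073323484^2) = 0.25375858
U = k * uc = 2 * 0.25375858
U = 0.5075

0.5075


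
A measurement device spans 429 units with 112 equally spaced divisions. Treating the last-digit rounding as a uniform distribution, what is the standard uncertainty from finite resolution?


resolution = range / divisions
resolution = 429 / 112 = 3.8303571
u_res = resolution / (2*sqrt(3))
u_res = 3.8303571 / 3.4641016
u_res = 1.1057

1.1057


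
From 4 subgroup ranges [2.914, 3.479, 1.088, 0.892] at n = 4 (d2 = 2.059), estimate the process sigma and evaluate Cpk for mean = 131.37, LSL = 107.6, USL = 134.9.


R_bar = (2.914 + 3.479 + 1.088 + 0.892) / 4 = 2.09325
sigma = R_bar / d2 = 2.09325 / 2.059 = 1.0166343
Cp = (USL - LSL)/(6*sigma) = (134.9 - 107.6)/(6*1.0166343) = 4.4756
Cpu = (134.9 - 131.37)/(3*1.0166343) = 1.1574
Cpl = (131.37 - 107.6)/(3*1.0166343) = 7.7937
Cpk = min(Cpu, Cpl) = 1.1574

1.1574


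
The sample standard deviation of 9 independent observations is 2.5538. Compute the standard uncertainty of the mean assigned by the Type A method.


u_A = s / sqrt(n)
u_A = 2.5538 / sqrt(9)
u_A = 2.5538 / 3
u_A = 0.8513

0.8513


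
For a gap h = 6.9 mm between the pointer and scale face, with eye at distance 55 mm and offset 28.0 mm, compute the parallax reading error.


error = h * offset / d
= 6.9 * 28.0 / 55
= 3.5127

3.5127


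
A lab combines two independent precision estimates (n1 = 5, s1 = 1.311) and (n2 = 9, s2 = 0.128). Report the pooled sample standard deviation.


s_p = sqrt(((n1-1)*s1^2 + (n2-1)*s2^2) / (n1+n2-2))
numerator = (5-1)*1.311^2 + (9-1)*0.128^2 = 6.874884 + 0.131072 = 7.005956
denominator = 5 + 9 - 2 = 12
s_p^2 = 7.005956 / 12 = 0.58382967
s_p = sqrt(0.58382967) = 0.7641

0.7641


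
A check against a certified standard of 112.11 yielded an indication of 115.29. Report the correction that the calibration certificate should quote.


Correction = standard - reading
= 112.11 - 115.29
= -3.1800

-3.1800


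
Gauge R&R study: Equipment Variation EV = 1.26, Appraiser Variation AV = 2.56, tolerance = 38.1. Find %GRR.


GRR = sqrt(EV^2 + AV^2) = sqrt(1.26^2 + 2.56^2) = 2.8532788
%GRR = GRR / tol * 100 = 2.8532788 / 38.1 * 100
%GRR = 7.4889

7.4889


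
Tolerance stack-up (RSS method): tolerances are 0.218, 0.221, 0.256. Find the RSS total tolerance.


RSS = sqrt(0.218^2 + 0.221^2 + 0.256^2)
= sqrt(0.161901)
= 0.4024

0.4024


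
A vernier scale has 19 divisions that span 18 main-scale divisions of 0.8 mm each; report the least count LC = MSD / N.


LC = MSD / n_div
= 0.8 / 19
= 0.0421

0.0421


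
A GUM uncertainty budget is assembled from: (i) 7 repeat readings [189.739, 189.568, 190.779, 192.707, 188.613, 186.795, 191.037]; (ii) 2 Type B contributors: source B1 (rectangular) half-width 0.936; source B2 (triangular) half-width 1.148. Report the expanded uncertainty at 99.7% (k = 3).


mean = (189.739 + 189.568 + 190.779 + 192.707 + 188.613 + 186.795 + 191.037) / 7 = 189.8911429
s = sqrt(sum((x - mean)^2)/(n-1)) = 1.8875756
u_A = s / sqrt(n) = 1.8875756 / sqrt(7) = 0.71343652
u_B1 = 0.936 / sqrt(3) = 0.54039985
u_B2 = 1.148 / sqrt(6) = 0.46866904
uc = sqrt(0.71343652^2 + 0.54039985^2 + 0.46866904^2) = 1.0102843
U = k * uc = 3 * 1.0102843
U = 3.0309

3.0309


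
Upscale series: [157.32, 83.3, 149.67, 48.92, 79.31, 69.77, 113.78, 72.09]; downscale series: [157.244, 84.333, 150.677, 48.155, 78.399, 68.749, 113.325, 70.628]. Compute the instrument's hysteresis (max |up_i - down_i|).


|157.32 - 157.244| = 0.0760
|83.3 - 84.333| = 1.0330
|149.67 - 150.677| = 1.0070
|48.92 - 48.155| = 0.7650
|79.31 - 78.399| = 0.9110
|69.77 - 68.749| = 1.0210
|113.78 - 113.325| = 0.4550
|72.09 - 70.628| = 1.4620
hysteresis = max(diffs) = 1.4620

1.4620


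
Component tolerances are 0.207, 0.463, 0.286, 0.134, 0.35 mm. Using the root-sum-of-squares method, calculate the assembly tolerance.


RSS = sqrt(0.207^2 + 0.463^2 + 0.286^2 + 0.134^2 + 0.35^2)
= sqrt(0.47947)
= 0.6924

0.6924


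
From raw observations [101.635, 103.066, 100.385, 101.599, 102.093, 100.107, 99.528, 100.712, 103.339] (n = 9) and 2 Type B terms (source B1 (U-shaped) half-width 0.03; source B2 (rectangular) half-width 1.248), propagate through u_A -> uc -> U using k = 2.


mean = (101.635 + 103.066 + 100.385 + 101.599 + 102.093 + 100.107 + 99.528 + 100.712 + 103.339) / 9 = 101.3848889
s = sqrt(sum((x - mean)^2)/(n-1)) = 1.3128261
u_A = s / sqrt(n) = 1.3128261 / sqrt(9) = 0.4376087
u_B1 = 0.03 / sqrt(2) = 0.021213203
u_B2 = 1.248 / sqrt(3) = 0.72053314
uc = sqrt(0.4376087^2 + 0.021213203^2 + 0.72053314^2) = 0.84327895
U = k * uc = 2 * 0.84327895
U = 1.6866

1.6866


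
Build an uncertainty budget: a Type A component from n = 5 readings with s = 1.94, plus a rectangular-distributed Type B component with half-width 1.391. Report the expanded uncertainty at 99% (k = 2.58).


u_A = s / sqrt(n) = 1.94 / sqrt(5) = 0.86759438
u_B = half_width / sqrt(3) = 1.391 / sqrt(3) = 0.80309422
uc = sqrt(u_A^2 + u_B^2) = sqrt(0.86759438^2 + 0.80309422^2) = 1.1822353
U = k * uc = 2.58 * 1.1822353
U = 3.0502

3.0502


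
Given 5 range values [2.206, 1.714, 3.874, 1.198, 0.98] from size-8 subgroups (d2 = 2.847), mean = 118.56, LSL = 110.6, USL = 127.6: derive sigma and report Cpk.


R_bar = (2.206 + 1.714 + 3.874 + 1.198 + 0.98) / 5 = 1.9944
sigma = R_bar / d2 = 1.9944 / 2.847 = 0.70052687
Cp = (USL - LSL)/(6*sigma) = (127.6 - 110.6)/(6*0.70052687) = 4.0446
Cpu = (127.6 - 118.56)/(3*0.70052687) = 4.3015
Cpl = (118.56 - 110.6)/(3*0.70052687) = 3.7876
Cpk = min(Cpu, Cpl) = 3.7876

3.7876


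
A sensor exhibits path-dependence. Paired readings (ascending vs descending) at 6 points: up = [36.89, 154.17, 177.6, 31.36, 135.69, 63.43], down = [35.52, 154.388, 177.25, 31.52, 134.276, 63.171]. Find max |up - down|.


|36.89 - 35.52| = 1.3700
|154.17 - 154.388| = 0.2180
|177.6 - 177.25| = 0.3500
|31.36 - 31.52| = 0.1600
|135.69 - 134.276| = 1.4140
|63.43 - 63.171| = 0.2590
hysteresis = max(diffs) = 1.4140

1.4140


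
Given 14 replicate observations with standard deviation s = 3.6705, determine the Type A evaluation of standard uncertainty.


u_A = s / sqrt(n)
u_A = 3.6705 / sqrt(14)
u_A = 3.6705 / 3.7416574
u_A = 0.9810

0.9810


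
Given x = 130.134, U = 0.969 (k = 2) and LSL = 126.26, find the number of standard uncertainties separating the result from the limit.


u = U / k = 0.969 / 2 = 0.4845
margin = |LSL - x| = |126.26 - 130.134| = 3.874
z = margin / u = 3.874 / 0.4845
z = 7.9959

7.9959


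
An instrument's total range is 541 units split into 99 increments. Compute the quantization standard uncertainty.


resolution = range / divisions
resolution = 541 / 99 = 5.4646465
u_res = resolution / (2*sqrt(3))
u_res = 5.4646465 / 3.4641016
u_res = 1.5775

1.5775


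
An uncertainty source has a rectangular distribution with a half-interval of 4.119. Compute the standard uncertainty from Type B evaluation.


u_B = half_width / sqrt(3)
u_B = 4.119 / 1.7320508
u_B = 2.3781

2.3781


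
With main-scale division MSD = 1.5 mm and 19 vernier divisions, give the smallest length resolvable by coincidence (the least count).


LC = MSD / n_div
= 1.5 / 19
= 0.0789

0.0789


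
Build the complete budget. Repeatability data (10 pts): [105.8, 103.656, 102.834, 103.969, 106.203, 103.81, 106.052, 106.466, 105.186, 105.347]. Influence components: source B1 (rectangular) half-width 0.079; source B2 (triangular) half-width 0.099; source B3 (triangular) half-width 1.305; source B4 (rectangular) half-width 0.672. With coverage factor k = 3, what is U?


mean = (105.8 + 103.656 + 102.834 + 103.969 + 106.203 + 103.81 + 106.052 + 106.466 + 105.186 + 105.347) / 10 = 104.9323
s = sqrt(sum((x - mean)^2)/(n-1)) = 1.2661926
u_A = s / sqrt(n) = 1.2661926 / sqrt(10) = 0.40040526
u_B1 = 0.079 / sqrt(3) = 0.045610671
u_B2 = 0.099 / sqrt(6) = 0.040416581
u_B3 = 1.305 / sqrt(6) = 0.53276402
u_B4 = 0.672 / sqrt(3) = 0.38797938
uc = sqrt(0.40040526^2 + 0.045610671^2 + 0.040416581^2 + 0.53276402^2 + 0.38797938^2) = 0.77356558
U = k * uc = 3 * 0.77356558
U = 2.3207

2.3207


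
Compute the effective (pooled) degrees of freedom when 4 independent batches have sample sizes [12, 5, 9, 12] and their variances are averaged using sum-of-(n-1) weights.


nu = sum_i (n_i - 1)
nu = ((12 - 1) + (5 - 1) + (9 - 1) + (12 - 1))
nu = 11 + 4 + 8 + 11
nu = 34

34


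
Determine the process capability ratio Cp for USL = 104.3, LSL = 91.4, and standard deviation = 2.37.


Cp = (USL - LSL) / (6 * sigma)
= (104.3 - 91.4) / (6 * 2.37)
= 12.9000 / 14.2200
= 0.9072

0.9072


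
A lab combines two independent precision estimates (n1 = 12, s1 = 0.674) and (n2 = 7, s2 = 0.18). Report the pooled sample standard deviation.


s_p = sqrt(((n1-1)*s1^2 + (n2-1)*s2^2) / (n1+n2-2))
numerator = (12-1)*0.674^2 + (7-1)*0.18^2 = 4.997036 + 0.1944 = 5.191436
denominator = 12 + 7 - 2 = 17
s_p^2 = 5.191436 / 17 = 0.30537859
s_p = sqrt(0.30537859) = 0.5526

0.5526


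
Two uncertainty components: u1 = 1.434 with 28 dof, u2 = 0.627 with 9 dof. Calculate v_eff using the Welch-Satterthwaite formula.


uc = sqrt(u1^2 + u2^2) = sqrt(1.434^2 + 0.627^2) = 1.5650831
v_eff = uc^4 / (u1^4/v1 + u2^4/v2)
= 1.5650831^4 / (1.434^4/28 + 0.627^4/9)
= 5.9999773 / 0.1681937
v_eff = 35.6730

35.6730


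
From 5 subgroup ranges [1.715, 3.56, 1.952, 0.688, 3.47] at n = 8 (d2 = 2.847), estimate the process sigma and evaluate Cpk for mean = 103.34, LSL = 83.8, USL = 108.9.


R_bar = (1.715 + 3.56 + 1.952 + 0.688 + 3.47) / 5 = 2.277
sigma = R_bar / d2 = 2.277 / 2.847 = 0.79978925
Cp = (USL - LSL)/(6*sigma) = (108.9 - 83.8)/(6*0.79978925) = 5.2305
Cpu = (108.9 - 103.34)/(3*0.79978925) = 2.3173
Cpl = (103.34 - 83.8)/(3*0.79978925) = 8.1438
Cpk = min(Cpu, Cpl) = 2.3173

2.3173


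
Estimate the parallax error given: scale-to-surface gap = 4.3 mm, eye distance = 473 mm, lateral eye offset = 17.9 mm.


error = h * offset / d
= 4.3 * 17.9 / 473
= 0.1627

0.1627


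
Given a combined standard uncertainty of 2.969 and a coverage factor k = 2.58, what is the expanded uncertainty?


U = k * uc
U = 2.58 * 2.969
U = 7.6600

7.6600


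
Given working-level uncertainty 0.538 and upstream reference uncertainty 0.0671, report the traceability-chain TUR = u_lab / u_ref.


TUR = u_lab / u_ref
= 0.538 / 0.0671
= 8.0179

8.0179


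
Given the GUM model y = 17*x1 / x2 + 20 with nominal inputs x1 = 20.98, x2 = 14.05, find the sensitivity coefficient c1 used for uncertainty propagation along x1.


y = 17*x1 / x2 + 20
dy/dx1 = 17/x2
Evaluate at x2 = 14.05: c1 = 17 / 14.05
c1 = 1.2100

1.2100


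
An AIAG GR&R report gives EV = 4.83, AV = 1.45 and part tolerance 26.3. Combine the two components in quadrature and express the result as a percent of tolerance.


GRR = sqrt(EV^2 + AV^2) = sqrt(4.83^2 + 1.45^2) = 5.0429555
%GRR = GRR / tol * 100 = 5.0429555 / 26.3 * 100
%GRR = 19.1747

19.1747


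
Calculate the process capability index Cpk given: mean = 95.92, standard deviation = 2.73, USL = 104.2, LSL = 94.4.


Cpu = (USL - mean) / (3*sigma) = (104.2 - 95.92) / (3*2.73) = 1.0110
Cpl = (mean - LSL) / (3*sigma) = (95.92 - 94.4) / (3*2.73) = 0.1856
Cpk = min(Cpu, Cpl) = 0.1856

0.1856


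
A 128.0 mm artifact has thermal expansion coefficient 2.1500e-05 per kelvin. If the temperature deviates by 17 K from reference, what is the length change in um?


dL = L * alpha * dT
= 128.0 * 2.1500e-05 * 17
= 0.0467840 mm
dL_um = 0.0467840 * 1000 = 46.7840 um

46.7840


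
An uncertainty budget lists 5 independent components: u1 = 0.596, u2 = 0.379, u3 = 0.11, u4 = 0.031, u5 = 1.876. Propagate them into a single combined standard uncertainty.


uc = sqrt(0.596^2 + 0.379^2 + 0.11^2 + 0.031^2 + 1.876^2)
uc = sqrt(4.031294)
uc = 2.0078

2.0078


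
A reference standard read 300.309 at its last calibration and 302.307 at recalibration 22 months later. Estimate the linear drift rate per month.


rate = (v2 - v1) / months
= (302.307 - 300.309) / 22
= 1.9980 / 22
= 0.0908

0.0908


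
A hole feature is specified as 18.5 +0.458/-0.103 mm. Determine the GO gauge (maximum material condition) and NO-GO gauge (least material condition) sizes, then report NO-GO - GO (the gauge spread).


GO = nominal - lower_tol (smallest hole = maximum material condition)
GO = 18.5 - 0.103 = 18.397
NO-GO = nominal + upper_tol (largest hole = least material condition)
NO-GO = 18.5 + 0.458 = 18.958
spread = NO-GO - GO = 18.958 - 18.397 = 0.5610

0.5610


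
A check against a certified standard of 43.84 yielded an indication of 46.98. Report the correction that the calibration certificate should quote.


Correction = standard - reading
= 43.84 - 46.98
= -3.1400

-3.1400


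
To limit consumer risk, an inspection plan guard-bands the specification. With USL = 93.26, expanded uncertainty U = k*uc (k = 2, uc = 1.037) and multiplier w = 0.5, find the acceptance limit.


U = k * uc = 2 * 1.037 = 2.074
guard band g = w * U = 0.5 * 2.074 = 1.037
AL = USL - g = 93.26 - 1.037
AL = 92.2230

92.2230


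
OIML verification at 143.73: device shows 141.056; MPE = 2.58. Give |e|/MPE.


e = indication - reference = 141.056 - 143.73 = -2.6740
|e| = 2.6740
ratio = |e| / MPE = 2.6740 / 2.58
ratio = 1.0364

1.0364


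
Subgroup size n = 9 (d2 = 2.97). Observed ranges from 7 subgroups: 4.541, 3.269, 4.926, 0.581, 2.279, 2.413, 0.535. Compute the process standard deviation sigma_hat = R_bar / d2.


R_bar = (4.541 + 3.269 + 4.926 + 0.581 + 2.279 + 2.413 + 0.535) / 7
R_bar = 18.544 / 7 = 2.6491429
sigma_hat = R_bar / d2 = 2.6491429 / 2.97 = 0.8920

0.8920


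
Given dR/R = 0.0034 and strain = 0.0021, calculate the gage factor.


GF = (dR/R) / epsilon
= 0.0034 / 0.0021
= 1.6190

1.6190


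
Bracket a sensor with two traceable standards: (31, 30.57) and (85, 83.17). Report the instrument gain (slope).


slope = (y2 - y1) / (x2 - x1)
= (83.17 - 30.57) / (85 - 31)
= 52.6000 / 54
= 0.9741

0.9741


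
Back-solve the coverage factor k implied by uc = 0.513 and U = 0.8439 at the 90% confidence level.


k = U / uc
k = 0.8439 / 0.513
k = 1.645

1.645


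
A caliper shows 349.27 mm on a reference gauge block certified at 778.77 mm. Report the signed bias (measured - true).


Systematic error = measured - true
= 349.27 - 778.77
= -429.5000

-429.5000


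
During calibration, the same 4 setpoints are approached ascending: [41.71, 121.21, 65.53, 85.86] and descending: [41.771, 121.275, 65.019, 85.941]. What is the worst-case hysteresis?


|41.71 - 41.771| = 0.0610
|121.21 - 121.275| = 0.0650
|65.53 - 65.019| = 0.5110
|85.86 - 85.941| = 0.0810
hysteresis = max(diffs) = 0.5110

0.5110


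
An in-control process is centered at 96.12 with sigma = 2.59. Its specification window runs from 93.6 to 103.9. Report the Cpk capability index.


Cpu = (USL - mean) / (3*sigma) = (103.9 - 96.12) / (3*2.59) = 1.0013
Cpl = (mean - LSL) / (3*sigma) = (96.12 - 93.6) / (3*2.59) = 0.3243
Cpk = min(Cpu, Cpl) = 0.3243

0.3243


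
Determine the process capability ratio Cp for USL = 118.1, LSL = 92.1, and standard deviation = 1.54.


Cp = (USL - LSL) / (6 * sigma)
= (118.1 - 92.1) / (6 * 1.54)
= 26.0000 / 9.2400
= 2.8139

2.8139


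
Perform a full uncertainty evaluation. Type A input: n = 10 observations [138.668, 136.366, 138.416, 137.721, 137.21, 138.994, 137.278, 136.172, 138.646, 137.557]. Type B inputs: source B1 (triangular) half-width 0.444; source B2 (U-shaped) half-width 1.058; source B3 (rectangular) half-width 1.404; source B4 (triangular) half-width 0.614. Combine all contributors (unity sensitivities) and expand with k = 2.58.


mean = (138.668 + 136.366 + 138.416 + 137.721 + 137.21 + 138.994 + 137.278 + 136.172 + 138.646 + 137.557) / 10 = 137.7028
s = sqrt(sum((x - mean)^2)/(n-1)) = 0.97595353
u_A = s / sqrt(n) = 0.97595353 / sqrt(10) = 0.3086236
u_B1 = 0.444 / sqrt(6) = 0.18126224
u_B2 = 1.058 / sqrt(2) = 0.74811897
u_B3 = 1.404 / sqrt(3) = 0.81059978
u_B4 = 0.614 / sqrt(6) = 0.25066445
uc = sqrt(0.3086236^2 + 0.18126224^2 + 0.74811897^2 + 0.81059978^2 + 0.25066445^2) = 1.1864616
U = k * uc = 2.58 * 1.1864616
U = 3.0611

3.0611


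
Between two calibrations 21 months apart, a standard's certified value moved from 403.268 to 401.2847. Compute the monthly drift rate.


rate = (v2 - v1) / months
= (401.2847 - 403.268) / 21
= -1.9833 / 21
= -0.0944

-0.0944


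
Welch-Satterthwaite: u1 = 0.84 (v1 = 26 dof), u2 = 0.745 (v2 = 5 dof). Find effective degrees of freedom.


uc = sqrt(u1^2 + u2^2) = sqrt(0.84^2 + 0.745^2) = 1.1227756
v_eff = uc^4 / (u1^4/v1 + u2^4/v2)
= 1.1227756^4 / (0.84^4/26 + 0.745^4/5)
= 1.5891755 / 0.080759449
v_eff = 19.6779

19.6779


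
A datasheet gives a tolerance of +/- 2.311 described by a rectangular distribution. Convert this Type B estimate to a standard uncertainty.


u_B = half_width / sqrt(3)
u_B = 2.311 / 1.7320508
u_B = 1.3343

1.3343


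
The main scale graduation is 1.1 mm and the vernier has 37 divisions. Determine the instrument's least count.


LC = MSD / n_div
= 1.1 / 37
= 0.0297

0.0297


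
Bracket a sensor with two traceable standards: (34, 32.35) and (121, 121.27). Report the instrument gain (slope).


slope = (y2 - y1) / (x2 - x1)
= (121.27 - 32.35) / (121 - 34)
= 88.9200 / 87
= 1.0221

1.0221


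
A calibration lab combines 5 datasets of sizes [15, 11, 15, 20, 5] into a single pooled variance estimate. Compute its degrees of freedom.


nu = sum_i (n_i - 1)
nu = ((15 - 1) + (11 - 1) + (15 - 1) + (20 - 1) + (5 - 1))
nu = 14 + 10 + 14 + 19 + 4
nu = 61

61


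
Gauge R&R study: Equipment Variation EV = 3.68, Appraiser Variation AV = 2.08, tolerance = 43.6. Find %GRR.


GRR = sqrt(EV^2 + AV^2) = sqrt(3.68^2 + 2.08^2) = 4.2271503
%GRR = GRR / tol * 100 = 4.2271503 / 43.6 * 100
%GRR = 9.6953

9.6953


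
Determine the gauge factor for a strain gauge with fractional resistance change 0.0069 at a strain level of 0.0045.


GF = (dR/R) / epsilon
= 0.0069 / 0.0045
= 1.5333

1.5333


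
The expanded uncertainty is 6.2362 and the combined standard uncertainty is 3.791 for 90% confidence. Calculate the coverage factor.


k = U / uc
k = 6.2362 / 3.791
k = 1.645

1.645


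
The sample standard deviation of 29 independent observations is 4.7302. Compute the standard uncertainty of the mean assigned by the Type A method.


u_A = s / sqrt(n)
u_A = 4.7302 / sqrt(29)
u_A = 4.7302 / 5.3851648
u_A = 0.8784

0.8784


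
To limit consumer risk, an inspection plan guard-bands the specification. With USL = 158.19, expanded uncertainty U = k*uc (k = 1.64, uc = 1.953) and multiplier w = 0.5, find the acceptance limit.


U = k * uc = 1.64 * 1.953 = 3.20292
guard band g = w * U = 0.5 * 3.20292 = 1.60146
AL = USL - g = 158.19 - 1.60146
AL = 156.5885

156.5885


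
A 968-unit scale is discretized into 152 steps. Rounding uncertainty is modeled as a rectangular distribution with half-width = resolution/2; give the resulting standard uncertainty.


resolution = range / divisions
resolution = 968 / 152 = 6.3684211
u_res = resolution / (2*sqrt(3))
u_res = 6.3684211 / 3.4641016
u_res = 1.8384

1.8384


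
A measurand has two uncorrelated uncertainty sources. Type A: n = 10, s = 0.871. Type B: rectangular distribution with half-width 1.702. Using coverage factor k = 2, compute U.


u_A = s / sqrt(n) = 0.871 / sqrt(10) = 0.27543438
u_B = half_width / sqrt(3) = 1.702 / sqrt(3) = 0.98265016
uc = sqrt(u_A^2 + u_B^2) = sqrt(0.27543438^2 + 0.98265016^2) = 1.0205221
U = k * uc = 2 * 1.0205221
U = 2.0410

2.0410


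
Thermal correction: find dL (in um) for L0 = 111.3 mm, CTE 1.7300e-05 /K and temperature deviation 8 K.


dL = L * alpha * dT
= 111.3 * 1.7300e-05 * 8
= 0.0154039 mm
dL_um = 0.0154039 * 1000 = 15.4039 um

15.4039


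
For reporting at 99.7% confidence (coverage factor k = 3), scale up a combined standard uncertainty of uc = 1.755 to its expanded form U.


U = k * uc
U = 3 * 1.755
U = 5.2650

5.2650


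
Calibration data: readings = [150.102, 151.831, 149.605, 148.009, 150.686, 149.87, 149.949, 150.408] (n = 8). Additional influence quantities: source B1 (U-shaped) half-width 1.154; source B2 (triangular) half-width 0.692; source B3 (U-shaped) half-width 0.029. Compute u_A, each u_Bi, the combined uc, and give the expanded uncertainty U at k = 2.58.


mean = (150.102 + 151.831 + 149.605 + 148.009 + 150.686 + 149.87 + 149.949 + 150.408) / 8 = 150.0575
s = sqrt(sum((x - mean)^2)/(n-1)) = 1.0765807
u_A = s / sqrt(n) = 1.0765807 / sqrt(8) = 0.38062876
u_B1 = 1.154 / sqrt(2) = 0.81600123
u_B2 = 0.692 / sqrt(6) = 0.28250782
u_B3 = 0.029 / sqrt(2) = 0.020506097
uc = sqrt(0.38062876^2 + 0.81600123^2 + 0.28250782^2 + 0.020506097^2) = 0.94391071
U = k * uc = 2.58 * 0.94391071
U = 2.4353

2.4353


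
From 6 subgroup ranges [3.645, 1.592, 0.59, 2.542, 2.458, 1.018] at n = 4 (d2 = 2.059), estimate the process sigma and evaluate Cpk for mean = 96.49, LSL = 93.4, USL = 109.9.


R_bar = (3.645 + 1.592 + 0.59 + 2.542 + 2.458 + 1.018) / 6 = 1.9741667
sigma = R_bar / d2 = 1.9741667 / 2.059 = 0.95879879
Cp = (USL - LSL)/(6*sigma) = (109.9 - 93.4)/(6*0.95879879) = 2.8682
Cpu = (109.9 - 96.49)/(3*0.95879879) = 4.6621
Cpl = (96.49 - 93.4)/(3*0.95879879) = 1.0743
Cpk = min(Cpu, Cpl) = 1.0743

1.0743


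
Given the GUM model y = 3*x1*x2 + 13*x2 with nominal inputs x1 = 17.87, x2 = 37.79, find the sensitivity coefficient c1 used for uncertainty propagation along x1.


y = 3*x1*x2 + 13*x2
dy/dx1 = 3*x2
Evaluate at x2 = 37.79: c1 = 3 * 37.79
c1 = 113.3700

113.3700


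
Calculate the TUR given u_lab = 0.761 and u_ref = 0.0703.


TUR = u_lab / u_ref
= 0.761 / 0.0703
= 10.8250

10.8250


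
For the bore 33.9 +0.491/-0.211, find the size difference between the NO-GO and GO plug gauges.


GO = nominal - lower_tol (smallest hole = maximum material condition)
GO = 33.9 - 0.211 = 33.689
NO-GO = nominal + upper_tol (largest hole = least material condition)
NO-GO = 33.9 + 0.491 = 34.391
spread = NO-GO - GO = 34.391 - 33.689 = 0.7020

0.7020


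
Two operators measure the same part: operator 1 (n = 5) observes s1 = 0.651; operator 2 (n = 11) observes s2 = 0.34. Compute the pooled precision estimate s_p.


s_p = sqrt(((n1-1)*s1^2 + (n2-1)*s2^2) / (n1+n2-2))
numerator = (5-1)*0.651^2 + (11-1)*0.34^2 = 1.695204 + 1.156 = 2.851204
denominator = 5 + 11 - 2 = 14
s_p^2 = 2.851204 / 14 = 0.20365743
s_p = sqrt(0.20365743) = 0.4513

0.4513


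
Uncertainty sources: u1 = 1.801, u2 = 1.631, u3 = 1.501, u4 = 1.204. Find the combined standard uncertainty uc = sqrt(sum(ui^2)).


uc = sqrt(1.801^2 + 1.631^2 + 1.501^2 + 1.204^2)
uc = sqrt(9.606379)
uc = 3.0994

3.0994


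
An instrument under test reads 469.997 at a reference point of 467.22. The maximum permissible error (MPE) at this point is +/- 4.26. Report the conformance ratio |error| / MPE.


e = indication - reference = 469.997 - 467.22 = 2.7770
|e| = 2.7770
ratio = |e| / MPE = 2.7770 / 4.26
ratio = 0.6519

0.6519


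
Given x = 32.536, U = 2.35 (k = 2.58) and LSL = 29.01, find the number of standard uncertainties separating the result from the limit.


u = U / k = 2.35 / 2.58 = 0.91085271
margin = |LSL - x| = |29.01 - 32.536| = 3.526
z = margin / u = 3.526 / 0.91085271
z = 3.8711

3.8711


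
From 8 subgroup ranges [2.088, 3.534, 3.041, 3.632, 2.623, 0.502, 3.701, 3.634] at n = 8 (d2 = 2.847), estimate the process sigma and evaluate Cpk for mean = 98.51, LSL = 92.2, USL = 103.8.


R_bar = (2.088 + 3.534 + 3.041 + 3.632 + 2.623 + 0.502 + 3.701 + 3.634) / 8 = 2.844375
sigma = R_bar / d2 = 2.844375 / 2.847 = 0.99907798
Cp = (USL - LSL)/(6*sigma) = (103.8 - 92.2)/(6*0.99907798) = 1.9351
Cpu = (103.8 - 98.51)/(3*0.99907798) = 1.7650
Cpl = (98.51 - 92.2)/(3*0.99907798) = 2.1053
Cpk = min(Cpu, Cpl) = 1.7650

1.7650


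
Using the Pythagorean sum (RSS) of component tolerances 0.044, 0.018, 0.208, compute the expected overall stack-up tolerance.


RSS = sqrt(0.044^2 + 0.018^2 + 0.208^2)
= sqrt(0.045524)
= 0.2134

0.2134


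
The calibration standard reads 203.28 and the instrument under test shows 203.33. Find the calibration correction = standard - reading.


Correction = standard - reading
= 203.28 - 203.33
= -0.0500

-0.0500


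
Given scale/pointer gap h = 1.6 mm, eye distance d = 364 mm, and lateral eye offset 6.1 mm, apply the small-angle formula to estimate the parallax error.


error = h * offset / d
= 1.6 * 6.1 / 364
= 0.0268

0.0268


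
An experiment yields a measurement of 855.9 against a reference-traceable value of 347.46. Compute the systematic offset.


Systematic error = measured - true
= 855.9 - 347.46
= 508.4400

508.4400


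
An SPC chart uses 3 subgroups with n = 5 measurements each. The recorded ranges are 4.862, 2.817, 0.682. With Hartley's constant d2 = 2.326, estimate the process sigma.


R_bar = (4.862 + 2.817 + 0.682) / 3
R_bar = 8.361 / 3 = 2.787
sigma_hat = R_bar / d2 = 2.787 / 2.326 = 1.1982

1.1982


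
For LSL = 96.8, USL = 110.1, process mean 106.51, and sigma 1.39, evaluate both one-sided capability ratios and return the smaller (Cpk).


Cpu = (USL - mean) / (3*sigma) = (110.1 - 106.51) / (3*1.39) = 0.8609
Cpl = (mean - LSL) / (3*sigma) = (106.51 - 96.8) / (3*1.39) = 2.3285
Cpk = min(Cpu, Cpl) = 0.8609

0.8609


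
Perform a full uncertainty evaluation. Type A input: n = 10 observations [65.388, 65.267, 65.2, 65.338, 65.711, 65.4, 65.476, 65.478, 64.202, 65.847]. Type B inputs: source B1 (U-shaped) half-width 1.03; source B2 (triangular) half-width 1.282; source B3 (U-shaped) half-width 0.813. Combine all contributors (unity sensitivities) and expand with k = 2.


mean = (65.388 + 65.267 + 65.2 + 65.338 + 65.711 + 65.4 + 65.476 + 65.478 + 64.202 + 65.847) / 10 = 65.3307
s = sqrt(sum((x - mean)^2)/(n-1)) = 0.44187053
u_A = s / sqrt(n) = 0.44187053 / sqrt(10) = 0.13973173
u_B1 = 1.03 / sqrt(2) = 0.72831998
u_B2 = 1.282 / sqrt(6) = 0.52337431
u_B3 = 0.813 / sqrt(2) = 0.57487781
uc = sqrt(0.13973173^2 + 0.72831998^2 + 0.52337431^2 + 0.57487781^2) = 1.0744208
U = k * uc = 2 * 1.0744208
U = 2.1488

2.1488


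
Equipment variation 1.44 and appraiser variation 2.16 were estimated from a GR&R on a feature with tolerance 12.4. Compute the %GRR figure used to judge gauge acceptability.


GRR = sqrt(EV^2 + AV^2) = sqrt(1.44^2 + 2.16^2) = 2.5959969
%GRR = GRR / tol * 100 = 2.5959969 / 12.4 * 100
%GRR = 20.9355

20.9355


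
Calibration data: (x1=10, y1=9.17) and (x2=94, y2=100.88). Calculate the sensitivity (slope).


slope = (y2 - y1) / (x2 - x1)
= (100.88 - 9.17) / (94 - 10)
= 91.7100 / 84
= 1.0918

1.0918


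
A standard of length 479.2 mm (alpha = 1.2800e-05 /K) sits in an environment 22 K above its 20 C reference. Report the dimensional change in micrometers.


dL = L * alpha * dT
= 479.2 * 1.2800e-05 * 22
= 0.1349427 mm
dL_um = 0.1349427 * 1000 = 134.9427 um

134.9427


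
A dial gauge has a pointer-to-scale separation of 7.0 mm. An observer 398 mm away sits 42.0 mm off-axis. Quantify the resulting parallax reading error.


error = h * offset / d
= 7.0 * 42.0 / 398
= 0.7387

0.7387


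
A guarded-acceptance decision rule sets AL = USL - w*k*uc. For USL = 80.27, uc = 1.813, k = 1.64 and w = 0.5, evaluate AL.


U = k * uc = 1.64 * 1.813 = 2.97332
guard band g = w * U = 0.5 * 2.97332 = 1.48666
AL = USL - g = 80.27 - 1.48666
AL = 78.7833

78.7833


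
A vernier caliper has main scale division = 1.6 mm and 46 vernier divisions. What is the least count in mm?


LC = MSD / n_div
= 1.6 / 46
= 0.0348

0.0348


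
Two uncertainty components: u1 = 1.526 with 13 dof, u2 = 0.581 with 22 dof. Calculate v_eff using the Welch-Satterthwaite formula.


uc = sqrt(u1^2 + u2^2) = sqrt(1.526^2 + 0.581^2) = 1.6328616
v_eff = uc^4 / (u1^4/v1 + u2^4/v2)
= 1.6328616^4 / (1.526^4/13 + 0.581^4/22)
= 7.1088198 / 0.42231265
v_eff = 16.8331

16.8331


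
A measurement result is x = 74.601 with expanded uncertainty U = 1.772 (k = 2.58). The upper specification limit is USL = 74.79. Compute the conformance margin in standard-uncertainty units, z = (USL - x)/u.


u = U / k = 1.772 / 2.58 = 0.68682171
margin = |USL - x| = |74.79 - 74.601| = 0.189
z = margin / u = 0.189 / 0.68682171
z = 0.2752

0.2752


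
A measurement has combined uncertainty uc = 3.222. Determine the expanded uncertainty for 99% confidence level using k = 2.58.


U = k * uc
U = 2.58 * 3.222
U = 8.3128

8.3128


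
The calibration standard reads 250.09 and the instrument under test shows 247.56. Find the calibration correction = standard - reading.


Correction = standard - reading
= 250.09 - 247.56
= 2.5300

2.5300


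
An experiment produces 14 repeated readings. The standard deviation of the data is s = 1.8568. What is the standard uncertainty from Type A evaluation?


u_A = s / sqrt(n)
u_A = 1.8568 / sqrt(14)
u_A = 1.8568 / 3.7416574
u_A = 0.4963

0.4963


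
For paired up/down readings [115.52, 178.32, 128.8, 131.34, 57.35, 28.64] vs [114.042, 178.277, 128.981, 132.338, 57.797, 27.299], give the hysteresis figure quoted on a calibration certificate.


|115.52 - 114.042| = 1.4780
|178.32 - 178.277| = 0.0430
|128.8 - 128.981| = 0.1810
|131.34 - 132.338| = 0.9980
|57.35 - 57.797| = 0.4470
|28.64 - 27.299| = 1.3410
hysteresis = max(diffs) = 1.4780

1.4780


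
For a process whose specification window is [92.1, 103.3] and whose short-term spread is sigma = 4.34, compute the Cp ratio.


Cp = (USL - LSL) / (6 * sigma)
= (103.3 - 92.1) / (6 * 4.34)
= 11.2000 / 26.0400
= 0.4301

0.4301
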